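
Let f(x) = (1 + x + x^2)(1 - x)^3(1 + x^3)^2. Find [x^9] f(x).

(1 + x + x^2) has coefficients 1,1,1 for degrees 0…2.
(1 - x)^3 has coefficients 1,-3,3,-1,0,0,0,0,0,0 for degrees 0…9.
Finally multiplying by (1 + x^3)^2, the product of all factors after the first has coefficients 1,-3,3,1,-6,6,-1,-3,3,-1 for degrees 0…9.
[x^9] = 1·(-1) + 1·3 + 1·(-3) = -1.

-1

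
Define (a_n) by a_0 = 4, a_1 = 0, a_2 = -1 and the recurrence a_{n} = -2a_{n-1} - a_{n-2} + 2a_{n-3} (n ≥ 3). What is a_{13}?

The ordinary generating function has denominator 1 + 2z + z^2 - 2z^3.
Iterating the recurrence: a_0,…,a_{13} = 4, 0, -1, 10, -19, 26, -13, -38, 141, -270, 323, -94, -675, 2090.

2090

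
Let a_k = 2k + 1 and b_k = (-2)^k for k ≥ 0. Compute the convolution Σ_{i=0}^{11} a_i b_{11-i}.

-447

The convolution is the t^11 coefficient of A(t)B(t).
Σ = 1·(-2048) + 3·1024 + 5·(-512) + 7·256 + 9·(-128) + 11·64 + 13·(-32) + 15·16 + 17·(-8) + 19·4 + 21·(-2) + 23·1 = -447.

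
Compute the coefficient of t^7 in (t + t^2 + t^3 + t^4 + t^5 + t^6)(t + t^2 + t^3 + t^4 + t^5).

(t + t^2 + t^3 + t^4 + t^5 + t^6) has coefficients 0,1,1,1,1,1,1 for degrees 0…6.
(t + t^2 + t^3 + t^4 + t^5) has coefficients 0,1,1,1,1,1,0,0 for degrees 0…7.
[t^7] = 1·0 + 1·1 + 1·1 + 1·1 + 1·1 + 1·1 = 5.

5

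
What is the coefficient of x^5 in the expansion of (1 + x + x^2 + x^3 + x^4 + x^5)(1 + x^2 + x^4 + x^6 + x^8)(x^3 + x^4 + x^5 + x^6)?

4

(1 + x + x^2 + x^3 + x^4 + x^5) has coefficients 1,1,1,1,1,1 for degrees 0…5.
(1 + x^2 + x^4 + x^6 + x^8) has coefficients 1,0,1,0,1,0 for degrees 0…5.
Finally multiplying by (x^3 + x^4 + x^5 + x^6), the product of all factors after the first has coefficients 0,0,0,1,1,2 for degrees 0…5.
[x^5] = 1·2 + 1·1 + 1·1 + 1·0 + 1·0 + 1·0 = 4.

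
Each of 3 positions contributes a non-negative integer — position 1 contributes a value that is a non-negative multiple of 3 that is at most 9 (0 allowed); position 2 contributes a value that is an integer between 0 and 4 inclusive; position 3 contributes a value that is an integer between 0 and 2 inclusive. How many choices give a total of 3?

The generating function for the choices is (1 + z^3 + z^6 + z^9)·(1 + z + z^2 + z^3 + z^4)·(1 + z + z^2); the count is [z^3].
(1 + z^3 + z^6 + z^9) has coefficients 1,0,0,1 for degrees 0…3.
(1 + z + z^2 + z^3 + z^4) has coefficients 1,1,1,1 for degrees 0…3.
Finally multiplying by (1 + z + z^2), the product of all factors after the first has coefficients 1,2,3,3 for degrees 0…3.
[z^3] = 1·3 + 1·1 = 4.

4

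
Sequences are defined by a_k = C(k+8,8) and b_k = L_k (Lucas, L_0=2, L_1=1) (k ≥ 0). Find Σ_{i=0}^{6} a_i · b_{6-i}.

9870

The convolution is the t^6 coefficient of A(t)B(t).
Σ = 1·18 + 9·11 + 45·7 + 165·4 + 495·3 + 1287·1 + 3003·2 = 9870.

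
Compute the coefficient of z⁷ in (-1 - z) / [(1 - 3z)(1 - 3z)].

-22599

The denominator gives the recurrence a_n = 6a_(n−1) − 9a_(n−2) for n ≥ 2; the numerator fixes a_0 = -1, a_1 = -7.
Iterating: -1, -7, -33, -135, -513, -1863, -6561, -22599, so a_7 = -22599.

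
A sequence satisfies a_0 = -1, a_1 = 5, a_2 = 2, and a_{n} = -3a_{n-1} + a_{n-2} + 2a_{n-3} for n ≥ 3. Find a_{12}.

The ordinary generating function has denominator 1 + 3z - z^2 - 2z^3.
Iterating the recurrence: a_0,…,a_{12} = -1, 5, 2, -3, 21, -62, 201, -623, 1946, -6059, 18877, -58798, 183153.

183153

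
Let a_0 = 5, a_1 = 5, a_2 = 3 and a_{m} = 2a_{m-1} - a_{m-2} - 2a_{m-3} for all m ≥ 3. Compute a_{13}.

-2539

The ordinary generating function has denominator 1 - 2y + y^2 + 2y^3.
Iterating the recurrence: a_0,…,a_{13} = 5, 5, 3, -9, -31, -59, -69, -17, 153, 461, 803, 839, -47, -2539.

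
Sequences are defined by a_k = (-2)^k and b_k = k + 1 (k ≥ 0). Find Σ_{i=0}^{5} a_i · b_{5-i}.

This is [x^5] in the product of the two ordinary generating functions.
Σ = 1·6 − 2·5 + 4·4 − 8·3 + 16·2 − 32·1 = -12.

-12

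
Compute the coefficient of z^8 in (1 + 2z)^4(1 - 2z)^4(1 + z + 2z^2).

-256

(1 + 2z)^4 has coefficients 1,8,24,32,16 for degrees 0…4.
(1 - 2z)^4 has coefficients 1,-8,24,-32,16,0,0,0,0 for degrees 0…8.
Finally multiplying by (1 + z + 2z^2), the product of all factors after the first has coefficients 1,-7,18,-24,32,-48,32,0,0 for degrees 0…8.
[z^8] = 1·0 + 8·0 + 24·32 + 32·(-48) + 16·32 = -256.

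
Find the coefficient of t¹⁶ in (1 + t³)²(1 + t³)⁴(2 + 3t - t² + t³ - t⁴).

(1 + t³)² has coefficients 1,0,0,2,0,0,1 for degrees 0…6.
(1 + t³)⁴ has coefficients 1,0,0,4,0,0,6,0,0,4,0,0,1,0,0,0,0 for degrees 0…16.
Finally multiplying by (2 + 3t - t² + t³ - t⁴), the product of all factors after the first has coefficients 2,3,-1,9,11,-4,16,14,-6,14,6,-4,6,-1,-1,1,-1 for degrees 0…16.
[t¹⁶] = 1·(-1) + 2·(-1) + 1·6 = 3.

3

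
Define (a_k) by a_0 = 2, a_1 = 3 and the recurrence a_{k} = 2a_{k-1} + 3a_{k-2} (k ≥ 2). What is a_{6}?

The ordinary generating function has denominator 1 - 2x - 3x^2.
Iterating the recurrence: a_0,…,a_{6} = 2, 3, 12, 33, 102, 303, 912.

912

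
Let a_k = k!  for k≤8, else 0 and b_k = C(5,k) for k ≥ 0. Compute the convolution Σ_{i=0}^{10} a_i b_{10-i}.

457320

Write out a_i and b_{10-i} for i = 0,…,10 and sum the products.
Σ = 1·0 + 1·0 + 2·0 + 6·0 + 24·0 + 120·1 + 720·5 + 5040·10 + 40320·10 + 0·5 + 0·1 = 457320.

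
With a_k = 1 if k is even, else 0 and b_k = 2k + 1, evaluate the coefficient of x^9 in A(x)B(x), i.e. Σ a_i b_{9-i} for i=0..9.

The convolution is the x^9 coefficient of A(x)B(x).
Σ = 1·19 + 0·17 + 1·15 + 0·13 + 1·11 + 0·9 + 1·7 + 0·5 + 1·3 + 0·1 = 55.

55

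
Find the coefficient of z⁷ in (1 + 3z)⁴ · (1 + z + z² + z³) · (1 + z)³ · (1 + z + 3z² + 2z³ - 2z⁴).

9446

(1 + 3z)⁴ has coefficients 1,12,54,108,81 for degrees 0…4.
(1 + z + z² + z³) has coefficients 1,1,1,1,0,0,0,0 for degrees 0…7.
Multiplying by (1 + z)³ gives running coefficients 1,4,7,8,7,4,1,0 for degrees 0…7.
Finally multiplying by (1 + z + 3z² + 2z³ - 2z⁴), the product of all factors after the first has coefficients 1,5,14,29,42,41,28,11 for degrees 0…7.
[z⁷] = 1·11 + 12·28 + 54·41 + 108·42 + 81·29 = 9446.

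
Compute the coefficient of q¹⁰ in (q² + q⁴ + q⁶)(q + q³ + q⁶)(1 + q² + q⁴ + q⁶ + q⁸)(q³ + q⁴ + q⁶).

5

(q² + q⁴ + q⁶) has coefficients 0,0,1,0,1,0,1 for degrees 0…6.
(q + q³ + q⁶) has coefficients 0,1,0,1,0,0,1,0,0,0,0 for degrees 0…10.
Multiplying by (1 + q² + q⁴ + q⁶ + q⁸) gives running coefficients 0,1,0,2,0,2,1,2,1,2,1 for degrees 0…10.
Finally multiplying by (q³ + q⁴ + q⁶), the product of all factors after the first has coefficients 0,0,0,0,1,1,2,3,2,5,3 for degrees 0…10.
[q¹⁰] = 1·2 + 1·2 + 1·1 = 5.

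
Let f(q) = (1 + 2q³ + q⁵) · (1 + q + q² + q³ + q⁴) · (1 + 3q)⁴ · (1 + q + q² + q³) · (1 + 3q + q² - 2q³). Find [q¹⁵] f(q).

-335

(1 + 2q³ + q⁵) has coefficients 1,0,0,2,0,1 for degrees 0…5.
(1 + q + q² + q³ + q⁴) has coefficients 1,1,1,1,1,0,0,0,0,0,0,0,0,0,0,0 for degrees 0…15.
Multiplying by (1 + 3q)⁴ gives running coefficients 1,13,67,175,256,255,243,189,81,0,0,0,0,0,0,0 for degrees 0…15.
Multiplying by (1 + q + q² + q³) gives running coefficients 1,14,81,256,511,753,929,943,768,513,270,81,0,0,0,0 for degrees 0…15.
Finally multiplying by (1 + 3q + q² - 2q³), the product of all factors after the first has coefficients 1,17,124,511,1332,2380,3187,3461,3020,1902,691,-132,-513,-459,-162,0 for degrees 0…15.
[q¹⁵] = 1·0 + 2·(-513) + 1·691 = -335.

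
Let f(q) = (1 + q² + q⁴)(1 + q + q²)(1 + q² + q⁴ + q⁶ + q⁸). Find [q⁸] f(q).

6

(1 + q² + q⁴) has coefficients 1,0,1,0,1 for degrees 0…4.
(1 + q + q²) has coefficients 1,1,1,0,0,0,0,0,0 for degrees 0…8.
Finally multiplying by (1 + q² + q⁴ + q⁶ + q⁸), the product of all factors after the first has coefficients 1,1,2,1,2,1,2,1,2 for degrees 0…8.
[q⁸] = 1·2 + 1·2 + 1·2 = 6.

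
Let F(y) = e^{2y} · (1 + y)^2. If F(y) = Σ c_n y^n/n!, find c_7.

The EGF product rule gives c_7 = Σ_{k_1+k_2=7} C(7; k_1,k_2) · ∏ g_i(k_i), where e^{2y} gives (2)^k; (1+y)^2 gives the falling factorial (2)_k.
g_1(k) for k = 0…7: 1, 2, 4, 8, 16, 32, 64, 128.
g_2(k) for k = 0…7: 1, 2, 2, 0, 0, 0, 0, 0.
c_7 = Σ_k C(7,k)·g_1(k)·g_2(7−k) = 21·32·2 + 7·64·2 + 1·128·1 = 1344 + 896 + 128 = 2368.

2368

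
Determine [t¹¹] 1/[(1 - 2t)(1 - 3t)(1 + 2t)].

Partial fractions give a closed form: a_n = (-1)·2^n + (9/5)·3^n + (1/5)·(-2)^n.
At n = 11: a_11 = 316407.

316407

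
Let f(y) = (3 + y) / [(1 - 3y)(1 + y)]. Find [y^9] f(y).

Partial fractions give a closed form: a_n = (5/2)·3^n + (1/2)·(-1)^n.
At n = 9: a_9 = 49207.

49207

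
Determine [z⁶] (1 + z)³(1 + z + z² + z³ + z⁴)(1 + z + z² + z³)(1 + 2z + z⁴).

99

(1 + z)³ has coefficients 1,3,3,1 for degrees 0…3.
(1 + z + z² + z³ + z⁴) has coefficients 1,1,1,1,1,0,0 for degrees 0…6.
Multiplying by (1 + z + z² + z³) gives running coefficients 1,2,3,4,4,3,2 for degrees 0…6.
Finally multiplying by (1 + 2z + z⁴), the product of all factors after the first has coefficients 1,4,7,10,13,13,11 for degrees 0…6.
[z⁶] = 1·11 + 3·13 + 3·13 + 1·10 = 99.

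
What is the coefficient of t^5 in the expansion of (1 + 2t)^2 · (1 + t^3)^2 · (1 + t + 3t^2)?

22

(1 + 2t)^2 has coefficients 1,4,4 for degrees 0…2.
(1 + t^3)^2 has coefficients 1,0,0,2,0,0 for degrees 0…5.
Finally multiplying by (1 + t + 3t^2), the product of all factors after the first has coefficients 1,1,3,2,2,6 for degrees 0…5.
[t^5] = 1·6 + 4·2 + 4·2 = 22.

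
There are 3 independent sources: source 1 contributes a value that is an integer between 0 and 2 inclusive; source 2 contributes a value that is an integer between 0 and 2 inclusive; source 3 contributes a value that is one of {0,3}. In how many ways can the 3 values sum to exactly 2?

3

The generating function for the choices is (1 + y + y^2)·(1 + y + y^2)·(1 + y^3); the count is [y^2].
(1 + y + y^2) has coefficients 1,1,1 for degrees 0…2.
(1 + y + y^2) has coefficients 1,1,1 for degrees 0…2.
Finally multiplying by (1 + y^3), the product of all factors after the first has coefficients 1,1,1 for degrees 0…2.
[y^2] = 1·1 + 1·1 + 1·1 = 3.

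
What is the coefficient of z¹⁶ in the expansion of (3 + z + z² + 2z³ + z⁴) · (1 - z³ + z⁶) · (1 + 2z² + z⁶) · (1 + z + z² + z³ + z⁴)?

7

(3 + z + z² + 2z³ + z⁴) has coefficients 3,1,1,2,1 for degrees 0…4.
(1 - z³ + z⁶) has coefficients 1,0,0,-1,0,0,1,0,0,0,0,0,0,0,0,0,0 for degrees 0…16.
Multiplying by (1 + 2z² + z⁶) gives running coefficients 1,0,2,-1,0,-2,2,0,2,-1,0,0,1,0,0,0,0 for degrees 0…16.
Finally multiplying by (1 + z + z² + z³ + z⁴), the product of all factors after the first has coefficients 1,1,3,2,2,-1,1,-1,2,1,3,1,2,0,1,1,1 for degrees 0…16.
[z¹⁶] = 3·1 + 1·1 + 1·1 + 2·0 + 1·2 = 7.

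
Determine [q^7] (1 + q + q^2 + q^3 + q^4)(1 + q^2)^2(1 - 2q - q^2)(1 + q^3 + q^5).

-13

(1 + q + q^2 + q^3 + q^4) has coefficients 1,1,1,1,1 for degrees 0…4.
(1 + q^2)^2 has coefficients 1,0,2,0,1,0,0,0 for degrees 0…7.
Multiplying by (1 - 2q - q^2) gives running coefficients 1,-2,1,-4,-1,-2,-1,0 for degrees 0…7.
Finally multiplying by (1 + q^3 + q^5), the product of all factors after the first has coefficients 1,-2,1,-3,-3,0,-7,0 for degrees 0…7.
[q^7] = 1·0 + 1·(-7) + 1·0 + 1·(-3) + 1·(-3) = -13.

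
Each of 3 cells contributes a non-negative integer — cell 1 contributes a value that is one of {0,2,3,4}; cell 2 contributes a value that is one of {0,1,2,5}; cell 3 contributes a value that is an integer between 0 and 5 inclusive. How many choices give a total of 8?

11

The generating function for the choices is (1 + z^2 + z^3 + z^4)·(1 + z + z^2 + z^5)·(1 + z + z^2 + z^3 + z^4 + z^5); the count is [z^8].
(1 + z^2 + z^3 + z^4) has coefficients 1,0,1,1,1 for degrees 0…4.
(1 + z + z^2 + z^5) has coefficients 1,1,1,0,0,1,0,0,0 for degrees 0…8.
Finally multiplying by (1 + z + z^2 + z^3 + z^4 + z^5), the product of all factors after the first has coefficients 1,2,3,3,3,4,3,2,1 for degrees 0…8.
[z^8] = 1·1 + 1·3 + 1·4 + 1·3 = 11.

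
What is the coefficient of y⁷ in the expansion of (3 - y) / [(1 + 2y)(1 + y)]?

Partial fractions give a closed form: a_n = (7)·(-2)^n + (-4)·(-1)^n.
At n = 7: a_7 = -892.

-892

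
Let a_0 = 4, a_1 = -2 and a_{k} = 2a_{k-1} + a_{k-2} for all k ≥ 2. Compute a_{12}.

-4756

The ordinary generating function has denominator 1 - 2z - z^2.
Iterating the recurrence: a_0,…,a_{12} = 4, -2, 0, -2, -4, -10, -24, -58, -140, -338, -816, -1970, -4756.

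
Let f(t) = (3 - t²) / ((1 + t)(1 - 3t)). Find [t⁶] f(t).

1580

The denominator gives the recurrence a_n = 2a_(n−1) + 3a_(n−2) for n ≥ 3; the numerator fixes a_0 = 3, a_1 = 6, a_2 = 20.
Iterating: 3, 6, 20, 58, 176, 526, 1580, so a_6 = 1580.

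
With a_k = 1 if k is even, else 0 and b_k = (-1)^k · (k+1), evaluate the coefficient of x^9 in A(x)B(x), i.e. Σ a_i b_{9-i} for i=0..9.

The convolution is the x^9 coefficient of A(x)B(x).
Σ = 1·(-10) + 0·9 + 1·(-8) + 0·7 + 1·(-6) + 0·5 + 1·(-4) + 0·3 + 1·(-2) + 0·1 = -30.

-30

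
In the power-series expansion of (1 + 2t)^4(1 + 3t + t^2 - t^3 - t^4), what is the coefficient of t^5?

48

(1 + 2t)^4 has coefficients 1,8,24,32,16 for degrees 0…4.
(1 + 3t + t^2 - t^3 - t^4) has coefficients 1,3,1,-1,-1,0 for degrees 0…5.
[t^5] = 1·0 + 8·(-1) + 24·(-1) + 32·1 + 16·3 = 48.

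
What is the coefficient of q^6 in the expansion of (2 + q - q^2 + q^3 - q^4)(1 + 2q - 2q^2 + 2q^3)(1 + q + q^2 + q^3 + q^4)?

(2 + q - q^2 + q^3 - q^4) has coefficients 2,1,-1,1,-1 for degrees 0…4.
(1 + 2q - 2q^2 + 2q^3) has coefficients 1,2,-2,2,0,0,0 for degrees 0…6.
Finally multiplying by (1 + q + q^2 + q^3 + q^4), the product of all factors after the first has coefficients 1,3,1,3,3,2,0 for degrees 0…6.
[q^6] = 2·0 + 1·2 − 1·3 + 1·3 − 1·1 = 1.

1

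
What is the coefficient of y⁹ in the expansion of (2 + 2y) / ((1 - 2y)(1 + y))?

1024

Partial fractions give a closed form: a_n = (2)·2^n.
At n = 9: a_9 = 1024.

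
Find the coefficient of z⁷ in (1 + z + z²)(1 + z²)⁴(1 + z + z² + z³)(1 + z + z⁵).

67

(1 + z + z²) has coefficients 1,1,1 for degrees 0…2.
(1 + z²)⁴ has coefficients 1,0,4,0,6,0,4,0 for degrees 0…7.
Multiplying by (1 + z + z² + z³) gives running coefficients 1,1,5,5,10,10,10,10 for degrees 0…7.
Finally multiplying by (1 + z + z⁵), the product of all factors after the first has coefficients 1,2,6,10,15,21,21,25 for degrees 0…7.
[z⁷] = 1·25 + 1·21 + 1·21 = 67.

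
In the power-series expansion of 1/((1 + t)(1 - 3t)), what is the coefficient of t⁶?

547

The denominator gives the recurrence a_n = 2a_(n−1) + 3a_(n−2) for n ≥ 2; the numerator fixes a_0 = 1, a_1 = 2.
Iterating: 1, 2, 7, 20, 61, 182, 547, so a_6 = 547.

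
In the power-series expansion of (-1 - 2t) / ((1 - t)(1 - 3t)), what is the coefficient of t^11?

Partial fractions give a closed form: a_n = (3/2)·1^n + (-5/2)·3^n.
At n = 11: a_11 = -442866.

-442866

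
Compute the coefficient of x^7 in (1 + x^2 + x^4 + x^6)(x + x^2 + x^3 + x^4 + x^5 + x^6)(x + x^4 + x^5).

6

(1 + x^2 + x^4 + x^6) has coefficients 1,0,1,0,1,0,1 for degrees 0…6.
(x + x^2 + x^3 + x^4 + x^5 + x^6) has coefficients 0,1,1,1,1,1,1,0 for degrees 0…7.
Finally multiplying by (x + x^4 + x^5), the product of all factors after the first has coefficients 0,0,1,1,1,2,3,3 for degrees 0…7.
[x^7] = 1·3 + 1·2 + 1·1 + 1·0 = 6.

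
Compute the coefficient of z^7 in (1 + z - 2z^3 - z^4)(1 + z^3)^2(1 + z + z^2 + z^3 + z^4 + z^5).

(1 + z - 2z^3 - z^4) has coefficients 1,1,0,-2,-1 for degrees 0…4.
(1 + z^3)^2 has coefficients 1,0,0,2,0,0,1,0 for degrees 0…7.
Finally multiplying by (1 + z + z^2 + z^3 + z^4 + z^5), the product of all factors after the first has coefficients 1,1,1,3,3,3,3,3 for degrees 0…7.
[z^7] = 1·3 + 1·3 − 2·3 − 1·3 = -3.

-3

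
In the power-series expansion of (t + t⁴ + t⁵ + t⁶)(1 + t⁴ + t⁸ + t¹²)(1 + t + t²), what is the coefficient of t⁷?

3

(t + t⁴ + t⁵ + t⁶) has coefficients 0,1,0,0,1,1,1 for degrees 0…6.
(1 + t⁴ + t⁸ + t¹²) has coefficients 1,0,0,0,1,0,0,0 for degrees 0…7.
Finally multiplying by (1 + t + t²), the product of all factors after the first has coefficients 1,1,1,0,1,1,1,0 for degrees 0…7.
[t⁷] = 1·1 + 1·0 + 1·1 + 1·1 = 3.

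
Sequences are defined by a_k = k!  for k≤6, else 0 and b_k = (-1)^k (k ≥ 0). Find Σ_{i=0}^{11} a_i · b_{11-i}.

-620

The convolution is the x^11 coefficient of A(x)B(x).
Σ = 1·(-1) + 1·1 + 2·(-1) + 6·1 + 24·(-1) + 120·1 + 720·(-1) + 0·1 + 0·(-1) + 0·1 + 0·(-1) + 0·1 = -620.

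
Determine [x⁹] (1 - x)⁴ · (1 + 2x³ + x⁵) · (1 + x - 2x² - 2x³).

5

(1 - x)⁴ has coefficients 1,-4,6,-4,1 for degrees 0…4.
(1 + 2x³ + x⁵) has coefficients 1,0,0,2,0,1,0,0,0,0 for degrees 0…9.
Finally multiplying by (1 + x - 2x² - 2x³), the product of all factors after the first has coefficients 1,1,-2,0,2,-3,-3,-2,-2,0 for degrees 0…9.
[x⁹] = 1·0 − 4·(-2) + 6·(-2) − 4·(-3) + 1·(-3) = 5.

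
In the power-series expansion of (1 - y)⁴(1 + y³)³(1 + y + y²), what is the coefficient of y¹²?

1

(1 - y)⁴ has coefficients 1,-4,6,-4,1 for degrees 0…4.
(1 + y³)³ has coefficients 1,0,0,3,0,0,3,0,0,1,0,0,0 for degrees 0…12.
Finally multiplying by (1 + y + y²), the product of all factors after the first has coefficients 1,1,1,3,3,3,3,3,3,1,1,1,0 for degrees 0…12.
[y¹²] = 1·0 − 4·1 + 6·1 − 4·1 + 1·3 = 1.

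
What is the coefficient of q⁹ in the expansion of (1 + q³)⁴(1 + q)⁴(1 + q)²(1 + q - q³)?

(1 + q³)⁴ has coefficients 1,0,0,4,0,0,6,0,0,4 for degrees 0…9.
(1 + q)⁴ has coefficients 1,4,6,4,1,0,0,0,0,0 for degrees 0…9.
Multiplying by (1 + q)² gives running coefficients 1,6,15,20,15,6,1,0,0,0 for degrees 0…9.
Finally multiplying by (1 + q - q³), the product of all factors after the first has coefficients 1,7,21,34,29,6,-13,-14,-6,-1 for degrees 0…9.
[q⁹] = 1·(-1) + 4·(-13) + 6·34 + 4·1 = 155.

155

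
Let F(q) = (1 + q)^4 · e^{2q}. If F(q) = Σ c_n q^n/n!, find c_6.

8992

The EGF product rule gives c_6 = Σ_{k_1+k_2=6} C(6; k_1,k_2) · ∏ g_i(k_i), where (1+q)^4 gives the falling factorial (4)_k; e^{2q} gives (2)^k.
g_1(k) for k = 0…6: 1, 4, 12, 24, 24, 0, 0.
g_2(k) for k = 0…6: 1, 2, 4, 8, 16, 32, 64.
c_6 = Σ_k C(6,k)·g_1(k)·g_2(6−k) = 1·1·64 + 6·4·32 + 15·12·16 + 20·24·8 + 15·24·4 = 64 + 768 + 2880 + 3840 + 1440 = 8992.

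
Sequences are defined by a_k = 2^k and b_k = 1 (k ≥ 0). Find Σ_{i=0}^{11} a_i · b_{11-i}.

4095

The convolution is the x^11 coefficient of A(x)B(x).
Σ = 1·1 + 2·1 + 4·1 + 8·1 + 16·1 + 32·1 + 64·1 + 128·1 + 256·1 + 512·1 + 1024·1 + 2048·1 = 4095.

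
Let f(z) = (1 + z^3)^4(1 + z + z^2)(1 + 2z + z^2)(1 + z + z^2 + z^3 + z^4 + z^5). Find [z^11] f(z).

(1 + z^3)^4 has coefficients 1,0,0,4,0,0,6,0,0,4,0,0 for degrees 0…11.
(1 + z + z^2) has coefficients 1,1,1,0,0,0,0,0,0,0,0,0 for degrees 0…11.
Multiplying by (1 + 2z + z^2) gives running coefficients 1,3,4,3,1,0,0,0,0,0,0,0 for degrees 0…11.
Finally multiplying by (1 + z + z^2 + z^3 + z^4 + z^5), the product of all factors after the first has coefficients 1,4,8,11,12,12,11,8,4,1,0,0 for degrees 0…11.
[z^11] = 1·0 + 4·4 + 6·12 + 4·8 = 120.

120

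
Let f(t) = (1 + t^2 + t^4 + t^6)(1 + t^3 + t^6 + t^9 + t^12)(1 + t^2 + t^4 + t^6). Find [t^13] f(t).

(1 + t^2 + t^4 + t^6) has coefficients 1,0,1,0,1,0,1 for degrees 0…6.
(1 + t^3 + t^6 + t^9 + t^12) has coefficients 1,0,0,1,0,0,1,0,0,1,0,0,1,0 for degrees 0…13.
Finally multiplying by (1 + t^2 + t^4 + t^6), the product of all factors after the first has coefficients 1,0,1,1,1,1,2,1,1,2,1,1,2,1 for degrees 0…13.
[t^13] = 1·1 + 1·1 + 1·2 + 1·1 = 5.

5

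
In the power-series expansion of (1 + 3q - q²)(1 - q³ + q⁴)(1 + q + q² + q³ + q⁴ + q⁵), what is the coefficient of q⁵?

(1 + 3q - q²) has coefficients 1,3,-1 for degrees 0…2.
(1 - q³ + q⁴) has coefficients 1,0,0,-1,1,0 for degrees 0…5.
Finally multiplying by (1 + q + q² + q³ + q⁴ + q⁵), the product of all factors after the first has coefficients 1,1,1,0,1,1 for degrees 0…5.
[q⁵] = 1·1 + 3·1 − 1·0 = 4.

4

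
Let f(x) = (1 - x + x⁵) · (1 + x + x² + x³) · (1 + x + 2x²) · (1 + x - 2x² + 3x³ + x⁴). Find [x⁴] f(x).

(1 - x + x⁵) has coefficients 1,-1,0,0,0 for degrees 0…4.
(1 + x + x² + x³) has coefficients 1,1,1,1,0 for degrees 0…4.
Multiplying by (1 + x + 2x²) gives running coefficients 1,2,4,4,3 for degrees 0…4.
Finally multiplying by (1 + x - 2x² + 3x³ + x⁴), the product of all factors after the first has coefficients 1,3,4,7,6 for degrees 0…4.
[x⁴] = 1·6 − 1·7 = -1.

-1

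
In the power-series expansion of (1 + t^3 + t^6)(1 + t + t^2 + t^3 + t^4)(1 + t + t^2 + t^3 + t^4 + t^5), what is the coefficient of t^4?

(1 + t^3 + t^6) has coefficients 1,0,0,1,0 for degrees 0…4.
(1 + t + t^2 + t^3 + t^4) has coefficients 1,1,1,1,1 for degrees 0…4.
Finally multiplying by (1 + t + t^2 + t^3 + t^4 + t^5), the product of all factors after the first has coefficients 1,2,3,4,5 for degrees 0…4.
[t^4] = 1·5 + 1·2 = 7.

7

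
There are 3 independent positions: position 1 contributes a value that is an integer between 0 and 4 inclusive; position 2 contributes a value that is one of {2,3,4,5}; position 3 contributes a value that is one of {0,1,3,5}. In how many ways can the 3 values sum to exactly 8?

11

The generating function for the choices is (1 + y + y² + y³ + y⁴)·(y² + y³ + y⁴ + y⁵)·(1 + y + y³ + y⁵); the count is [y⁸].
(1 + y + y² + y³ + y⁴) has coefficients 1,1,1,1,1 for degrees 0…4.
(y² + y³ + y⁴ + y⁵) has coefficients 0,0,1,1,1,1,0,0,0 for degrees 0…8.
Finally multiplying by (1 + y + y³ + y⁵), the product of all factors after the first has coefficients 0,0,1,2,2,3,2,2,2 for degrees 0…8.
[y⁸] = 1·2 + 1·2 + 1·2 + 1·3 + 1·2 = 11.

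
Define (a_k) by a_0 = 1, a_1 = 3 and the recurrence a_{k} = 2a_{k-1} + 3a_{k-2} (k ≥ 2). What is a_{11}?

The ordinary generating function has denominator 1 - 2x - 3x^2.
Iterating the recurrence: a_0,…,a_{11} = 1, 3, 9, 27, 81, 243, 729, 2187, 6561, 19683, 59049, 177147.

177147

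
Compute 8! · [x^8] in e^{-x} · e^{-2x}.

6561

The EGF product rule gives c_8 = Σ_{k_1+k_2=8} C(8; k_1,k_2) · ∏ g_i(k_i), where e^{-x} gives (-1)^k; e^{-2x} gives (-2)^k.
g_1(k) for k = 0…8: 1, -1, 1, -1, 1, -1, 1, -1, 1.
g_2(k) for k = 0…8: 1, -2, 4, -8, 16, -32, 64, -128, 256.
c_8 = Σ_k C(8,k)·g_1(k)·g_2(8−k) = 1·1·256 + 8·(-1)·(-128) + 28·1·64 + 56·(-1)·(-32) + 70·1·16 + 56·(-1)·(-8) + 28·1·4 + 8·(-1)·(-2) + 1·1·1 = 256 + 1024 + 1792 + 1792 + 1120 + 448 + 112 + 16 + 1 = 6561.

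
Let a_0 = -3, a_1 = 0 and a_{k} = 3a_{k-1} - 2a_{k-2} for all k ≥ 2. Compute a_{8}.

762

The ordinary generating function has denominator 1 - 3x + 2x^2.
Iterating the recurrence: a_0,…,a_{8} = -3, 0, 6, 18, 42, 90, 186, 378, 762.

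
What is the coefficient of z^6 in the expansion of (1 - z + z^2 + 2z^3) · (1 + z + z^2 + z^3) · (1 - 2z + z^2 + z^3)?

(1 - z + z^2 + 2z^3) has coefficients 1,-1,1,2 for degrees 0…3.
(1 + z + z^2 + z^3) has coefficients 1,1,1,1,0,0,0 for degrees 0…6.
Finally multiplying by (1 - 2z + z^2 + z^3), the product of all factors after the first has coefficients 1,-1,0,1,0,2,1 for degrees 0…6.
[z^6] = 1·1 − 1·2 + 1·0 + 2·1 = 1.

1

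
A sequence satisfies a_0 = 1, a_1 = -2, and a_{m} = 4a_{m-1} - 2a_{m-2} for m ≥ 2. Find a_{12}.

The ordinary generating function has denominator 1 - 4t + 2t^2.
Iterating the recurrence: a_0,…,a_{12} = 1, -2, -10, -36, -124, -424, -1448, -4944, -16880, -57632, -196768, -671808, -2293696.

-2293696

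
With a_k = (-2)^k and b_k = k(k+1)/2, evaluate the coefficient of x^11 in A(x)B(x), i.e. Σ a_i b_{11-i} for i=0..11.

328

Write out a_i and b_{11-i} for i = 0,…,11 and sum the products.
Σ = 1·66 − 2·55 + 4·45 − 8·36 + 16·28 − 32·21 + 64·15 − 128·10 + 256·6 − 512·3 + 1024·1 − 2048·0 = 328.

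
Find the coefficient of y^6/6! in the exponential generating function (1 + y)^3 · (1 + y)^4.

The EGF product rule gives c_6 = Σ_{k_1+k_2=6} C(6; k_1,k_2) · ∏ g_i(k_i), where (1+y)^3 gives the falling factorial (3)_k; (1+y)^4 gives the falling factorial (4)_k.
g_1(k) for k = 0…6: 1, 3, 6, 6, 0, 0, 0.
g_2(k) for k = 0…6: 1, 4, 12, 24, 24, 0, 0.
c_6 = Σ_k C(6,k)·g_1(k)·g_2(6−k) = 15·6·24 + 20·6·24 = 2160 + 2880 = 5040.

5040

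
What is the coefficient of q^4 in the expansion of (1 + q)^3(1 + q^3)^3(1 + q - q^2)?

(1 + q)^3 has coefficients 1,3,3,1 for degrees 0…3.
(1 + q^3)^3 has coefficients 1,0,0,3,0 for degrees 0…4.
Finally multiplying by (1 + q - q^2), the product of all factors after the first has coefficients 1,1,-1,3,3 for degrees 0…4.
[q^4] = 1·3 + 3·3 + 3·(-1) + 1·1 = 10.

10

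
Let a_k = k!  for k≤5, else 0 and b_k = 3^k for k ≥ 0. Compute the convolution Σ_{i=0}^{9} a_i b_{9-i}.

Write out a_i and b_{9-i} for i = 0,…,9 and sum the products.
Σ = 1·19683 + 1·6561 + 2·2187 + 6·729 + 24·243 + 120·81 + 0·27 + 0·9 + 0·3 + 0·1 = 50544.

50544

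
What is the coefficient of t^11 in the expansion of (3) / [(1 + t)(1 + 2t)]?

The denominator gives the recurrence a_n = −3a_(n−1) − 2a_(n−2) for n ≥ 3; the numerator fixes a_0 = 3, a_1 = -9, a_2 = 21.
Iterating: 3, -9, 21, -45, 93, -189, 381, -765, 1533, -3069, 6141, -12285, so a_11 = -12285.

-12285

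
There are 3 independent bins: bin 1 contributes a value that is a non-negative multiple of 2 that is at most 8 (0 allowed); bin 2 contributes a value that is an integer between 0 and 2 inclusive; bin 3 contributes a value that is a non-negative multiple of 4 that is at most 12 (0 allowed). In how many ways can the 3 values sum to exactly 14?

5

The generating function for the choices is (1 + t² + t⁴ + t⁶ + t⁸)·(1 + t + t²)·(1 + t⁴ + t⁸ + t¹²); the count is [t¹⁴].
(1 + t² + t⁴ + t⁶ + t⁸) has coefficients 1,0,1,0,1,0,1,0,1 for degrees 0…8.
(1 + t + t²) has coefficients 1,1,1,0,0,0,0,0,0,0,0,0,0,0,0 for degrees 0…14.
Finally multiplying by (1 + t⁴ + t⁸ + t¹²), the product of all factors after the first has coefficients 1,1,1,0,1,1,1,0,1,1,1,0,1,1,1 for degrees 0…14.
[t¹⁴] = 1·1 + 1·1 + 1·1 + 1·1 + 1·1 = 5.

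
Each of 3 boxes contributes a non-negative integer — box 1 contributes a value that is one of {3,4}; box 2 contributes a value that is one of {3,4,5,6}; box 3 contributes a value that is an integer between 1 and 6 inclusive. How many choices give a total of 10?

The generating function for the choices is (z^3 + z^4)·(z^3 + z^4 + z^5 + z^6)·(z + z^2 + z^3 + z^4 + z^5 + z^6); the count is [z^10].
(z^3 + z^4) has coefficients 0,0,0,1,1 for degrees 0…4.
(z^3 + z^4 + z^5 + z^6) has coefficients 0,0,0,1,1,1,1,0,0,0,0 for degrees 0…10.
Finally multiplying by (z + z^2 + z^3 + z^4 + z^5 + z^6), the product of all factors after the first has coefficients 0,0,0,0,1,2,3,4,4,4,3 for degrees 0…10.
[z^10] = 1·4 + 1·3 = 7.

7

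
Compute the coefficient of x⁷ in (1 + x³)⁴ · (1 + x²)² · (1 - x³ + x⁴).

7

(1 + x³)⁴ has coefficients 1,0,0,4,0,0,6,0 for degrees 0…7.
(1 + x²)² has coefficients 1,0,2,0,1,0,0,0 for degrees 0…7.
Finally multiplying by (1 - x³ + x⁴), the product of all factors after the first has coefficients 1,0,2,-1,2,-2,2,-1 for degrees 0…7.
[x⁷] = 1·(-1) + 4·2 + 6·0 = 7.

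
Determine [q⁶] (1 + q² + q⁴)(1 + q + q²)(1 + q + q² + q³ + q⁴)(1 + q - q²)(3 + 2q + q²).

47

(1 + q² + q⁴) has coefficients 1,0,1,0,1 for degrees 0…4.
(1 + q + q²) has coefficients 1,1,1,0,0,0,0 for degrees 0…6.
Multiplying by (1 + q + q² + q³ + q⁴) gives running coefficients 1,2,3,3,3,2,1 for degrees 0…6.
Multiplying by (1 + q - q²) gives running coefficients 1,3,4,4,3,2,0 for degrees 0…6.
Finally multiplying by (3 + 2q + q²), the product of all factors after the first has coefficients 3,11,19,23,21,16,7 for degrees 0…6.
[q⁶] = 1·7 + 1·21 + 1·19 = 47.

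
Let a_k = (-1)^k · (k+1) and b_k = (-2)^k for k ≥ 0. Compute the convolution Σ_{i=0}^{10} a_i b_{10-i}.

4083

Write out a_i and b_{10-i} for i = 0,…,10 and sum the products.
Σ = 1·1024 − 2·(-512) + 3·256 − 4·(-128) + 5·64 − 6·(-32) + 7·16 − 8·(-8) + 9·4 − 10·(-2) + 11·1 = 4083.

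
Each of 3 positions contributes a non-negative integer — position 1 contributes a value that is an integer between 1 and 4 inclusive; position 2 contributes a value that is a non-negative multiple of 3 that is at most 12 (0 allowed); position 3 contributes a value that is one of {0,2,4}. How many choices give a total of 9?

The generating function for the choices is (t + t² + t³ + t⁴)·(1 + t³ + t⁶ + t⁹ + t¹²)·(1 + t² + t⁴); the count is [t⁹].
(t + t² + t³ + t⁴) has coefficients 0,1,1,1,1 for degrees 0…4.
(1 + t³ + t⁶ + t⁹ + t¹²) has coefficients 1,0,0,1,0,0,1,0,0,1 for degrees 0…9.
Finally multiplying by (1 + t² + t⁴), the product of all factors after the first has coefficients 1,0,1,1,1,1,1,1,1,1 for degrees 0…9.
[t⁹] = 1·1 + 1·1 + 1·1 + 1·1 = 4.

4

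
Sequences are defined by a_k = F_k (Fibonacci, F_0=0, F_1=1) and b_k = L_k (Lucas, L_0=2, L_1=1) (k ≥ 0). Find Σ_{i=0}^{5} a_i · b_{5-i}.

The convolution is the x^5 coefficient of A(x)B(x).
Σ = 0·11 + 1·7 + 1·4 + 2·3 + 3·1 + 5·2 = 30.

30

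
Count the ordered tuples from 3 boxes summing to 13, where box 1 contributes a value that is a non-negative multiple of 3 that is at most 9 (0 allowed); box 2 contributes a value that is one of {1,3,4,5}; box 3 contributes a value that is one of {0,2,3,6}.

6

The generating function for the choices is (1 + q^3 + q^6 + q^9)·(q + q^3 + q^4 + q^5)·(1 + q^2 + q^3 + q^6); the count is [q^13].
(1 + q^3 + q^6 + q^9) has coefficients 1,0,0,1,0,0,1,0,0,1 for degrees 0…9.
(q + q^3 + q^4 + q^5) has coefficients 0,1,0,1,1,1,0,0,0,0,0,0,0,0 for degrees 0…13.
Finally multiplying by (1 + q^2 + q^3 + q^6), the product of all factors after the first has coefficients 0,1,0,2,2,2,2,3,1,1,1,1,0,0 for degrees 0…13.
[q^13] = 1·0 + 1·1 + 1·3 + 1·2 = 6.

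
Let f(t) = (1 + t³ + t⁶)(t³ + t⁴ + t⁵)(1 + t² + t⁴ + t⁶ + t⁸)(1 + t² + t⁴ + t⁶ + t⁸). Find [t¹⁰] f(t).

10

(1 + t³ + t⁶) has coefficients 1,0,0,1,0,0,1 for degrees 0…6.
(t³ + t⁴ + t⁵) has coefficients 0,0,0,1,1,1,0,0,0,0,0 for degrees 0…10.
Multiplying by (1 + t² + t⁴ + t⁶ + t⁸) gives running coefficients 0,0,0,1,1,2,1,2,1,2,1 for degrees 0…10.
Finally multiplying by (1 + t² + t⁴ + t⁶ + t⁸), the product of all factors after the first has coefficients 0,0,0,1,1,3,2,5,3,7,4 for degrees 0…10.
[t¹⁰] = 1·4 + 1·5 + 1·1 = 10.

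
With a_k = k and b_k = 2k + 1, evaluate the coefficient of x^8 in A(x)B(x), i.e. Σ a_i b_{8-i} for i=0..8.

204

This is [x^8] in the product of the two ordinary generating functions.
Σ = 0·17 + 1·15 + 2·13 + 3·11 + 4·9 + 5·7 + 6·5 + 7·3 + 8·1 = 204.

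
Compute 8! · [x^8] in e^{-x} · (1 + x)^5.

The EGF product rule gives c_8 = Σ_{k_1+k_2=8} C(8; k_1,k_2) · ∏ g_i(k_i), where e^{-x} gives (-1)^k; (1+x)^5 gives the falling factorial (5)_k.
g_1(k) for k = 0…8: 1, -1, 1, -1, 1, -1, 1, -1, 1.
g_2(k) for k = 0…8: 1, 5, 20, 60, 120, 120, 0, 0, 0.
c_8 = Σ_k C(8,k)·g_1(k)·g_2(8−k) = 56·(-1)·120 + 70·1·120 + 56·(-1)·60 + 28·1·20 + 8·(-1)·5 + 1·1·1 = −6720 + 8400 − 3360 + 560 − 40 + 1 = -1159.

-1159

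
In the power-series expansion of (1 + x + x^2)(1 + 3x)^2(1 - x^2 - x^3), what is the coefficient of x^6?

-24

(1 + x + x^2) has coefficients 1,1,1 for degrees 0…2.
(1 + 3x)^2 has coefficients 1,6,9,0,0,0,0 for degrees 0…6.
Finally multiplying by (1 - x^2 - x^3), the product of all factors after the first has coefficients 1,6,8,-7,-15,-9,0 for degrees 0…6.
[x^6] = 1·0 + 1·(-9) + 1·(-15) = -24.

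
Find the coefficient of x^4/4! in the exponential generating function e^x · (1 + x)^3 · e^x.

The EGF product rule gives c_4 = Σ_{k_1+k_2+k_3=4} C(4; k_1,k_2,k_3) · ∏ g_i(k_i), where e^x gives (1)^k; (1+x)^3 gives the falling factorial (3)_k; e^x gives (1)^k.
g_1(k) for k = 0…4: 1, 1, 1, 1, 1.
g_2(k) for k = 0…4: 1, 3, 6, 6, 0.
g_3(k) for k = 0…4: 1, 1, 1, 1, 1.
First combine the last two factors: h(k) = Σ_j C(k,j)·g_2(j)·g_3(k−j) for k = 0…4: 1, 4, 13, 34, 73.
c_4 = Σ_k C(4,k)·g_1(k)·h(4−k) = 1·1·73 + 4·1·34 + 6·1·13 + 4·1·4 + 1·1·1 = 73 + 136 + 78 + 16 + 1 = 304.

304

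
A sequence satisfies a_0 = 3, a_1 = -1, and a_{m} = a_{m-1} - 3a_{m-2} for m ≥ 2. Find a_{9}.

389

The ordinary generating function has denominator 1 - x + 3x^2.
Iterating the recurrence: a_0,…,a_{9} = 3, -1, -10, -7, 23, 44, -25, -157, -82, 389.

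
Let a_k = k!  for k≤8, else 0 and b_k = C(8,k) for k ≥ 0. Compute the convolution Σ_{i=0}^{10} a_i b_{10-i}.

This is [x^10] in the product of the two ordinary generating functions.
Σ = 1·0 + 1·0 + 2·1 + 6·8 + 24·28 + 120·56 + 720·70 + 5040·56 + 40320·28 + 0·8 + 0·1 = 1469042.

1469042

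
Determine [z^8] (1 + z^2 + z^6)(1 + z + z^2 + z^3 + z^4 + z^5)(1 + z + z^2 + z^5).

7

(1 + z^2 + z^6) has coefficients 1,0,1,0,0,0,1 for degrees 0…6.
(1 + z + z^2 + z^3 + z^4 + z^5) has coefficients 1,1,1,1,1,1,0,0,0 for degrees 0…8.
Finally multiplying by (1 + z + z^2 + z^5), the product of all factors after the first has coefficients 1,2,3,3,3,4,3,2,1 for degrees 0…8.
[z^8] = 1·1 + 1·3 + 1·3 = 7.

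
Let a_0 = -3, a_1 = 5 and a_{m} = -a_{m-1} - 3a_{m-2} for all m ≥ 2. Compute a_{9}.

-55

The ordinary generating function has denominator 1 + z + 3z^2.
Iterating the recurrence: a_0,…,a_{9} = -3, 5, 4, -19, 7, 50, -71, -79, 292, -55.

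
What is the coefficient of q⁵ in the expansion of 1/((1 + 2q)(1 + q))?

The denominator gives the recurrence a_n = −3a_(n−1) − 2a_(n−2) for n ≥ 2; the numerator fixes a_0 = 1, a_1 = -3.
Iterating: 1, -3, 7, -15, 31, -63, so a_5 = -63.

-63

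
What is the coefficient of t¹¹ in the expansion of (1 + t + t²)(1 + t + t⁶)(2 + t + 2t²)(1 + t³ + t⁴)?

(1 + t + t²) has coefficients 1,1,1 for degrees 0…2.
(1 + t + t⁶) has coefficients 1,1,0,0,0,0,1,0,0,0,0,0 for degrees 0…11.
Multiplying by (2 + t + 2t²) gives running coefficients 2,3,3,2,0,0,2,1,2,0,0,0 for degrees 0…11.
Finally multiplying by (1 + t³ + t⁴), the product of all factors after the first has coefficients 2,3,3,4,5,6,7,3,2,2,3,3 for degrees 0…11.
[t¹¹] = 1·3 + 1·3 + 1·2 = 8.

8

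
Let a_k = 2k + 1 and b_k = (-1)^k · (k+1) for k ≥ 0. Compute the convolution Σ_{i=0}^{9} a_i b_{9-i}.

The convolution is the t^9 coefficient of A(t)B(t).
Σ = 1·(-10) + 3·9 + 5·(-8) + 7·7 + 9·(-6) + 11·5 + 13·(-4) + 15·3 + 17·(-2) + 19·1 = 5.

5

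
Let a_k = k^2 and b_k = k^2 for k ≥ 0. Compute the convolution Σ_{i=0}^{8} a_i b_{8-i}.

1092

This is [x^8] in the product of the two ordinary generating functions.
Σ = 0·64 + 1·49 + 4·36 + 9·25 + 16·16 + 25·9 + 36·4 + 49·1 + 64·0 = 1092.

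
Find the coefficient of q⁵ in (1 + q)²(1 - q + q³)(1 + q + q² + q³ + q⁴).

(1 + q)² has coefficients 1,2,1 for degrees 0…2.
(1 - q + q³) has coefficients 1,-1,0,1,0,0 for degrees 0…5.
Finally multiplying by (1 + q + q² + q³ + q⁴), the product of all factors after the first has coefficients 1,0,0,1,1,0 for degrees 0…5.
[q⁵] = 1·0 + 2·1 + 1·1 = 3.

3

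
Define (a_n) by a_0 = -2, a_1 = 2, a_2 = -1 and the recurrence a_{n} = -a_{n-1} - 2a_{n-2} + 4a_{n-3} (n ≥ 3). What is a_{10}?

The ordinary generating function has denominator 1 + q + 2q^2 - 4q^3.
Iterating the recurrence: a_0,…,a_{10} = -2, 2, -1, -11, 21, -3, -83, 173, -19, -659, 1389.

1389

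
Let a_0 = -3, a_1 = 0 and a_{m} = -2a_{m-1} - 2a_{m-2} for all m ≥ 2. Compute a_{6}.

-24

The ordinary generating function has denominator 1 + 2q + 2q^2.
Iterating the recurrence: a_0,…,a_{6} = -3, 0, 6, -12, 12, 0, -24.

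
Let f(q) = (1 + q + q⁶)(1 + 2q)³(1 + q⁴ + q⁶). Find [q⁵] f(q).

7

(1 + q + q⁶) has coefficients 1,1,0,0,0,0 for degrees 0…5.
(1 + 2q)³ has coefficients 1,6,12,8,0,0 for degrees 0…5.
Finally multiplying by (1 + q⁴ + q⁶), the product of all factors after the first has coefficients 1,6,12,8,1,6 for degrees 0…5.
[q⁵] = 1·6 + 1·1 = 7.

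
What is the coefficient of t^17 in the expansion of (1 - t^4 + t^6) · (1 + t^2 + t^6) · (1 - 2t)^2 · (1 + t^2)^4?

(1 - t^4 + t^6) has coefficients 1,0,0,0,-1,0,1 for degrees 0…6.
(1 + t^2 + t^6) has coefficients 1,0,1,0,0,0,1,0,0,0,0,0,0,0,0,0,0,0 for degrees 0…17.
Multiplying by (1 - 2t)^2 gives running coefficients 1,-4,5,-4,4,0,1,-4,4,0,0,0,0,0,0,0,0,0 for degrees 0…17.
Finally multiplying by (1 + t^2)^4, the product of all factors after the first has coefficients 1,-4,9,-20,30,-40,51,-44,53,-36,43,-28,32,-16,17,-4,4,0 for degrees 0…17.
[t^17] = 1·0 − 1·(-16) + 1·(-28) = -12.

-12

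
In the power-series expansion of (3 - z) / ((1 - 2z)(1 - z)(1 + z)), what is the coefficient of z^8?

853

Partial fractions give a closed form: a_n = (10/3)·2^n + (-1)·1^n + (2/3)·(-1)^n.
At n = 8: a_8 = 853.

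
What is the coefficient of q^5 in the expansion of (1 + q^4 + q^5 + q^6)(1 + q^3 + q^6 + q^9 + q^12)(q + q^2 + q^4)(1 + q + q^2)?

(1 + q^4 + q^5 + q^6) has coefficients 1,0,0,0,1,1 for degrees 0…5.
(1 + q^3 + q^6 + q^9 + q^12) has coefficients 1,0,0,1,0,0 for degrees 0…5.
Multiplying by (q + q^2 + q^4) gives running coefficients 0,1,1,0,2,1 for degrees 0…5.
Finally multiplying by (1 + q + q^2), the product of all factors after the first has coefficients 0,1,2,2,3,3 for degrees 0…5.
[q^5] = 1·3 + 1·1 + 1·0 = 4.

4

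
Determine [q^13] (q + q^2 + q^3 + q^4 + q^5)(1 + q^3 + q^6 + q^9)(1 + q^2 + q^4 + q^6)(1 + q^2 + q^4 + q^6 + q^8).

29

(q + q^2 + q^3 + q^4 + q^5) has coefficients 0,1,1,1,1,1 for degrees 0…5.
(1 + q^3 + q^6 + q^9) has coefficients 1,0,0,1,0,0,1,0,0,1,0,0,0,0 for degrees 0…13.
Multiplying by (1 + q^2 + q^4 + q^6) gives running coefficients 1,0,1,1,1,1,2,1,1,2,1,1,1,1 for degrees 0…13.
Finally multiplying by (1 + q^2 + q^4 + q^6 + q^8), the product of all factors after the first has coefficients 1,0,2,1,3,2,5,3,6,5,6,6,6,6 for degrees 0…13.
[q^13] = 1·6 + 1·6 + 1·6 + 1·5 + 1·6 = 29.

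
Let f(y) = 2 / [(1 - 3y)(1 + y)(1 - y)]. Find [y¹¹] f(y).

398580

Partial fractions give a closed form: a_n = (9/4)·3^n + (1/4)·(-1)^n + (-1/2)·1^n.
At n = 11: a_11 = 398580.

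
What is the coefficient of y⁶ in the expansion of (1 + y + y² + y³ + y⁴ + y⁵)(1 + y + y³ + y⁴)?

3

(1 + y + y² + y³ + y⁴ + y⁵) has coefficients 1,1,1,1,1,1 for degrees 0…5.
(1 + y + y³ + y⁴) has coefficients 1,1,0,1,1,0,0 for degrees 0…6.
[y⁶] = 1·0 + 1·0 + 1·1 + 1·1 + 1·0 + 1·1 = 3.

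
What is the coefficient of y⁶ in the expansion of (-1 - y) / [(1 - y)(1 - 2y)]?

Partial fractions give a closed form: a_n = (2)·1^n + (-3)·2^n.
At n = 6: a_6 = -190.

-190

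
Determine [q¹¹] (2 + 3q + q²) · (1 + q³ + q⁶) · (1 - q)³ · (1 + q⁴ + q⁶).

-7

(2 + 3q + q²) has coefficients 2,3,1 for degrees 0…2.
(1 + q³ + q⁶) has coefficients 1,0,0,1,0,0,1,0,0,0,0,0 for degrees 0…11.
Multiplying by (1 - q)³ gives running coefficients 1,-3,3,0,-3,3,0,-3,3,-1,0,0 for degrees 0…11.
Finally multiplying by (1 + q⁴ + q⁶), the product of all factors after the first has coefficients 1,-3,3,0,-2,0,4,-6,3,2,-3,0 for degrees 0…11.
[q¹¹] = 2·0 + 3·(-3) + 1·2 = -7.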